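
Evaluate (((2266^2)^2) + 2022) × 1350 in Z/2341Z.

375

(2266)^2 ≡ 943 (mod 2341)
(943)^2 ≡ 2010 (mod 2341)
2010 + 2022 = 4032 ≡ 1691 (mod 2341)
1691 × 1350 = 2282850 ≡ 375 (mod 2341)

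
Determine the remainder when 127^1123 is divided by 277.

1123 in binary is 10001100011, i.e. 1123 = 1024 + 64 + 32 + 2 + 1.
127^1 ≡ 127 (mod 277)
127^2 ≡ 127^2 = 16129 ≡ 63 (mod 277)
127^4 ≡ 63^2 = 3969 ≡ 91 (mod 277)
127^8 ≡ 91^2 = 8281 ≡ 248 (mod 277)
127^16 ≡ 248^2 = 61504 ≡ 10 (mod 277)
127^32 ≡ 10^2 = 100 (mod 277)
127^64 ≡ 100^2 = 10000 ≡ 28 (mod 277)
127^128 ≡ 28^2 = 784 ≡ 230 (mod 277)
127^256 ≡ 230^2 = 52900 ≡ 270 (mod 277)
127^512 ≡ 270^2 = 72900 ≡ 49 (mod 277)
127^1024 ≡ 49^2 = 2401 ≡ 185 (mod 277)
127^1123 = 127^1024 · 127^64 · 127^32 · 127^2 · 127^1 ≡ 185 · 28 · 100 · 63 · 127 (mod 277).
Accumulate the product:
185 · 28 = 5180 ≡ 194
194 · 100 = 19400 ≡ 10
10 · 63 = 630 ≡ 76
76 · 127 = 9652 ≡ 234

234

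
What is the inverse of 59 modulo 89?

86

Apply the Euclidean algorithm and back-substitute:
89 = 1×59 + 30
59 = 1×30 + 29
30 = 1×29 + 1
29 = 29×1 + 0
gcd(59, 89) = 1, so the inverse exists.
Bézout: 1 = 2×89 − 3×59.
So 59⁻¹ ≡ −3 ≡ 86 (mod 89).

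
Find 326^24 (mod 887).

By square-and-multiply:
24 in binary is 11000, i.e. 24 = 16 + 8.
326^1 ≡ 326 (mod 887)
326^2 ≡ 326^2 = 106276 ≡ 723 (mod 887)
326^4 ≡ 723^2 = 522729 ≡ 286 (mod 887)
326^8 ≡ 286^2 = 81796 ≡ 192 (mod 887)
326^16 ≡ 192^2 = 36864 ≡ 497 (mod 887)
326^24 = 326^16 × 326^8 ≡ 497 × 192 (mod 887).
497 × 192 = 95424 ≡ 515 (mod 887).

515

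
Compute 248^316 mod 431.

By square-and-multiply:
316 in binary is 100111100, i.e. 316 = 256 + 32 + 16 + 8 + 4.
248^1 ≡ 248 (mod 431)
248^2 ≡ 248^2 = 61504 ≡ 302 (mod 431)
248^4 ≡ 302^2 = 91204 ≡ 263 (mod 431)
248^8 ≡ 263^2 = 69169 ≡ 209 (mod 431)
248^16 ≡ 209^2 = 43681 ≡ 150 (mod 431)
248^32 ≡ 150^2 = 22500 ≡ 88 (mod 431)
248^64 ≡ 88^2 = 7744 ≡ 417 (mod 431)
248^128 ≡ 417^2 = 173889 ≡ 196 (mod 431)
248^256 ≡ 196^2 = 38416 ≡ 57 (mod 431)
248^316 = 248^256 × 248^32 × 248^16 × 248^8 × 248^4 ≡ 57 × 88 × 150 × 209 × 263 (mod 431).
Accumulate the product:
57 × 88 = 5016 ≡ 275
275 × 150 = 41250 ≡ 305
305 × 209 = 63745 ≡ 388
388 × 263 = 102044 ≡ 328

328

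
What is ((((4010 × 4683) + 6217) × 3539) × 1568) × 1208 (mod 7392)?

2240

4010 × 4683 = 18778830 ≡ 3150 (mod 7392)
3150 + 6217 = 9367 ≡ 1975 (mod 7392)
1975 × 3539 = 6989525 ≡ 4085 (mod 7392)
4085 × 1568 = 6405280 ≡ 3808 (mod 7392)
3808 × 1208 = 4600064 ≡ 2240 (mod 7392)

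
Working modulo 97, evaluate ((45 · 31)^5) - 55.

57

45 · 31 = 1395 ≡ 37 (mod 97)
(37)^5 ≡ 15 (mod 97)
15 - 55 = -40 ≡ 57 (mod 97)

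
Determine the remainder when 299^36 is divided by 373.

289

36 in binary is 100100, i.e. 36 = 32 + 4.
299^1 ≡ 299 (mod 373)
299^2 ≡ 299^2 = 89401 ≡ 254 (mod 373)
299^4 ≡ 254^2 = 64516 ≡ 360 (mod 373)
299^8 ≡ 360^2 = 129600 ≡ 169 (mod 373)
299^16 ≡ 169^2 = 28561 ≡ 213 (mod 373)
299^32 ≡ 213^2 = 45369 ≡ 236 (mod 373)
299^36 = 299^32 · 299^4 ≡ 236 · 360 (mod 373).
236 · 360 = 84960 ≡ 289 (mod 373).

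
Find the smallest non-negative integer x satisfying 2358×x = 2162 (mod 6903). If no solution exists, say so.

gcd(2358, 6903) = 9, and 9 does not divide 2162.
So the congruence has no solution.

no solution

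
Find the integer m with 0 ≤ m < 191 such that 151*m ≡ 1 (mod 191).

Run the extended Euclidean algorithm:
191 = 1*151 + 40
151 = 3*40 + 31
40 = 1*31 + 9
31 = 3*9 + 4
9 = 2*4 + 1
4 = 4*1 + 0
gcd(151, 191) = 1, so the inverse exists.
Bézout: 1 = 34*191 − 43*151.
So 151⁻¹ ≡ −43 ≡ 148 (mod 191).

148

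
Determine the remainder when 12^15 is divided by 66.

12

15 in binary is 1111, i.e. 15 = 8 + 4 + 2 + 1.
12^1 ≡ 12 (mod 66)
12^2 ≡ 12^2 = 144 ≡ 12 (mod 66)
12^4 ≡ 12^2 = 144 ≡ 12 (mod 66)
12^8 ≡ 12^2 = 144 ≡ 12 (mod 66)
12^15 = 12^8 × 12^4 × 12^2 × 12^1 ≡ 12 × 12 × 12 × 12 (mod 66).
Accumulate the product:
12 × 12 = 144 ≡ 12
12 × 12 = 144 ≡ 12
12 × 12 = 144 ≡ 12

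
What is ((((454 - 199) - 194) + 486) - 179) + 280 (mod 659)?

648

454 - 199 = 255
255 - 194 = 61
61 + 486 = 547
547 - 179 = 368
368 + 280 = 648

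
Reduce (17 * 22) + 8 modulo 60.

22

17 * 22 = 374 ≡ 14 (mod 60)
14 + 8 = 22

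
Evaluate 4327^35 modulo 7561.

By square-and-multiply:
35 in binary is 100011, i.e. 35 = 32 + 2 + 1.
4327^1 ≡ 4327 (mod 7561)
4327^2 ≡ 4327^2 = 18722929 ≡ 1893 (mod 7561)
4327^4 ≡ 1893^2 = 3583449 ≡ 7096 (mod 7561)
4327^8 ≡ 7096^2 = 50353216 ≡ 4517 (mod 7561)
4327^16 ≡ 4517^2 = 20403289 ≡ 3711 (mod 7561)
4327^32 ≡ 3711^2 = 13771521 ≡ 2940 (mod 7561)
4327^35 = 4327^32 * 4327^2 * 4327^1 ≡ 2940 * 1893 * 4327 (mod 7561).
Accumulate the product:
2940 * 1893 = 5565420 ≡ 524
524 * 4327 = 2267348 ≡ 6609

6609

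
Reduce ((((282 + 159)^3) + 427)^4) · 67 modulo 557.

282 + 159 = 441
(441)^3 ≡ 375 (mod 557)
375 + 427 = 802 ≡ 245 (mod 557)
(245)^4 ≡ 451 (mod 557)
451 · 67 = 30217 ≡ 139 (mod 557)

139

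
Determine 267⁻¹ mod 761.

761 = 2*267 + 227
267 = 1*227 + 40
227 = 5*40 + 27
40 = 1*27 + 13
27 = 2*13 + 1
13 = 13*1 + 0
gcd(267, 761) = 1, so the inverse exists.
Back-substitute for 1:
1 = 1*27 − 2*13
  = −2*40 + 3*27
  = 3*227 − 17*40
  = −17*267 + 20*227
  = 20*761 − 57*267
So 267⁻¹ ≡ −57 ≡ 704 (mod 761).

704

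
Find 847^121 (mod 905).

127

121 in binary is 1111001, i.e. 121 = 64 + 32 + 16 + 8 + 1.
847^1 ≡ 847 (mod 905)
847^2 ≡ 847^2 = 717409 ≡ 649 (mod 905)
847^4 ≡ 649^2 = 421201 ≡ 376 (mod 905)
847^8 ≡ 376^2 = 141376 ≡ 196 (mod 905)
847^16 ≡ 196^2 = 38416 ≡ 406 (mod 905)
847^32 ≡ 406^2 = 164836 ≡ 126 (mod 905)
847^64 ≡ 126^2 = 15876 ≡ 491 (mod 905)
847^121 = 847^64 * 847^32 * 847^16 * 847^8 * 847^1 ≡ 491 * 126 * 406 * 196 * 847 (mod 905).
Accumulate the product:
491 * 126 = 61866 ≡ 326
326 * 406 = 132356 ≡ 226
226 * 196 = 44296 ≡ 856
856 * 847 = 725032 ≡ 127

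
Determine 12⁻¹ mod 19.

Apply the Euclidean algorithm and back-substitute:
19 = 1×12 + 7
12 = 1×7 + 5
7 = 1×5 + 2
5 = 2×2 + 1
2 = 2×1 + 0
gcd(12, 19) = 1, so the inverse exists.
Back-substitute for 1:
1 = 1×5 − 2×2
  = −2×7 + 3×5
  = 3×12 − 5×7
  = −5×19 + 8×12
So 12⁻¹ ≡ 8 (mod 19).

8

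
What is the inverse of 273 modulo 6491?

2235

6491 = 23*273 + 212
273 = 1*212 + 61
212 = 3*61 + 29
61 = 2*29 + 3
29 = 9*3 + 2
3 = 1*2 + 1
2 = 2*1 + 0
gcd(273, 6491) = 1, so the inverse exists.
Back-substitute for 1:
1 = 1*3 − 1*2
  = −1*29 + 10*3
  = 10*61 − 21*29
  = −21*212 + 73*61
  = 73*273 − 94*212
  = −94*6491 + 2235*273
So 273⁻¹ ≡ 2235 (mod 6491).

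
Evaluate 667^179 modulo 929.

Compute successive squares:
179 in binary is 10110011, i.e. 179 = 128 + 32 + 16 + 2 + 1.
667^1 ≡ 667 (mod 929)
667^2 ≡ 667^2 = 444889 ≡ 827 (mod 929)
667^4 ≡ 827^2 = 683929 ≡ 185 (mod 929)
667^8 ≡ 185^2 = 34225 ≡ 781 (mod 929)
667^16 ≡ 781^2 = 609961 ≡ 537 (mod 929)
667^32 ≡ 537^2 = 288369 ≡ 379 (mod 929)
667^64 ≡ 379^2 = 143641 ≡ 575 (mod 929)
667^128 ≡ 575^2 = 330625 ≡ 830 (mod 929)
667^179 = 667^128 × 667^32 × 667^16 × 667^2 × 667^1 ≡ 830 × 379 × 537 × 827 × 667 (mod 929).
Accumulate the product:
830 × 379 = 314570 ≡ 568
568 × 537 = 305016 ≡ 304
304 × 827 = 251408 ≡ 578
578 × 667 = 385526 ≡ 920

920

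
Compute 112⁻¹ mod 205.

Apply the Euclidean algorithm and back-substitute:
205 = 1·112 + 93
112 = 1·93 + 19
93 = 4·19 + 17
19 = 1·17 + 2
17 = 8·2 + 1
2 = 2·1 + 0
gcd(112, 205) = 1, so the inverse exists.
Back-substitute for 1:
1 = 1·17 − 8·2
  = −8·19 + 9·17
  = 9·93 − 44·19
  = −44·112 + 53·93
  = 53·205 − 97·112
So 112⁻¹ ≡ −97 ≡ 108 (mod 205).

108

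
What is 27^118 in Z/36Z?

9

27^1 ≡ 27 (mod 36)
27^2 ≡ 27^2 = 729 ≡ 9 (mod 36)
27^4 ≡ 9^2 = 81 ≡ 9 (mod 36)
27^8 ≡ 9^2 = 81 ≡ 9 (mod 36)
27^16 ≡ 9^2 = 81 ≡ 9 (mod 36)
27^32 ≡ 9^2 = 81 ≡ 9 (mod 36)
27^64 ≡ 9^2 = 81 ≡ 9 (mod 36)
27^118 = 27^64 × 27^32 × 27^16 × 27^4 × 27^2 ≡ 9 × 9 × 9 × 9 × 9 (mod 36).
Accumulate the product:
9 × 9 = 81 ≡ 9
9 × 9 = 81 ≡ 9
9 × 9 = 81 ≡ 9
9 × 9 = 81 ≡ 9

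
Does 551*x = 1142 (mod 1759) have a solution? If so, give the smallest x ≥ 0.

200

gcd(551, 1759) = 1, so a unique solution mod 1759 exists.
551⁻¹ ≡ 1676 (mod 1759).
x ≡ 1676*1142 ≡ 200 (mod 1759).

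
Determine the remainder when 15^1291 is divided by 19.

1291 in binary is 10100001011, i.e. 1291 = 1024 + 256 + 8 + 2 + 1.
15^1 ≡ 15 (mod 19)
15^2 ≡ 15^2 = 225 ≡ 16 (mod 19)
15^4 ≡ 16^2 = 256 ≡ 9 (mod 19)
15^8 ≡ 9^2 = 81 ≡ 5 (mod 19)
15^16 ≡ 5^2 = 25 ≡ 6 (mod 19)
15^32 ≡ 6^2 = 36 ≡ 17 (mod 19)
15^64 ≡ 17^2 = 289 ≡ 4 (mod 19)
15^128 ≡ 4^2 = 16 (mod 19)
15^256 ≡ 16^2 = 256 ≡ 9 (mod 19)
15^512 ≡ 9^2 = 81 ≡ 5 (mod 19)
15^1024 ≡ 5^2 = 25 ≡ 6 (mod 19)
15^1291 = 15^1024 × 15^256 × 15^8 × 15^2 × 15^1 ≡ 6 × 9 × 5 × 16 × 15 (mod 19).
Accumulate the product:
6 × 9 = 54 ≡ 16
16 × 5 = 80 ≡ 4
4 × 16 = 64 ≡ 7
7 × 15 = 105 ≡ 10

10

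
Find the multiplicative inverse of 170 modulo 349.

349 = 2*170 + 9
170 = 18*9 + 8
9 = 1*8 + 1
8 = 8*1 + 0
gcd(170, 349) = 1, so the inverse exists.
Back-substitute for 1:
1 = 1*9 − 1*8
  = −1*170 + 19*9
  = 19*349 − 39*170
So 170⁻¹ ≡ −39 ≡ 310 (mod 349).

310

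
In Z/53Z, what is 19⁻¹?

14

By the extended Euclidean algorithm:
53 = 2×19 + 15
19 = 1×15 + 4
15 = 3×4 + 3
4 = 1×3 + 1
3 = 3×1 + 0
gcd(19, 53) = 1, so the inverse exists.
Bézout: 1 = −5×53 + 14×19.
So 19⁻¹ ≡ 14 (mod 53).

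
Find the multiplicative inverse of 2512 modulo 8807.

3229

8807 = 3·2512 + 1271
2512 = 1·1271 + 1241
1271 = 1·1241 + 30
1241 = 41·30 + 11
30 = 2·11 + 8
11 = 1·8 + 3
8 = 2·3 + 2
3 = 1·2 + 1
2 = 2·1 + 0
gcd(2512, 8807) = 1, so the inverse exists.
Bézout: 1 = −921·8807 + 3229·2512.
So 2512⁻¹ ≡ 3229 (mod 8807).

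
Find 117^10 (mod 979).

672

By square-and-multiply:
117^1 ≡ 117 (mod 979)
117^2 ≡ 117^2 = 13689 ≡ 962 (mod 979)
117^4 ≡ 962^2 = 925444 ≡ 289 (mod 979)
117^8 ≡ 289^2 = 83521 ≡ 306 (mod 979)
117^10 = 117^8 · 117^2 ≡ 306 · 962 (mod 979).
306 · 962 = 294372 ≡ 672 (mod 979).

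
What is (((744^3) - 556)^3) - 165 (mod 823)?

619

(744)^3 ≡ 761 (mod 823)
761 - 556 = 205
(205)^3 ≡ 784 (mod 823)
784 - 165 = 619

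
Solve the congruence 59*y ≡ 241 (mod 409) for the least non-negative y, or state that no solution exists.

115

gcd(59, 409) = 1, so a unique solution mod 409 exists.
59⁻¹ ≡ 104 (mod 409).
y ≡ 104*241 ≡ 115 (mod 409).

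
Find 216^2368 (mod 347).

Using repeated squaring:
2368 in binary is 100101000000, i.e. 2368 = 2048 + 256 + 64.
216^1 ≡ 216 (mod 347)
216^2 ≡ 216^2 = 46656 ≡ 158 (mod 347)
216^4 ≡ 158^2 = 24964 ≡ 327 (mod 347)
216^8 ≡ 327^2 = 106929 ≡ 53 (mod 347)
216^16 ≡ 53^2 = 2809 ≡ 33 (mod 347)
216^32 ≡ 33^2 = 1089 ≡ 48 (mod 347)
216^64 ≡ 48^2 = 2304 ≡ 222 (mod 347)
216^128 ≡ 222^2 = 49284 ≡ 10 (mod 347)
216^256 ≡ 10^2 = 100 (mod 347)
216^512 ≡ 100^2 = 10000 ≡ 284 (mod 347)
216^1024 ≡ 284^2 = 80656 ≡ 152 (mod 347)
216^2048 ≡ 152^2 = 23104 ≡ 202 (mod 347)
216^2368 = 216^2048 × 216^256 × 216^64 ≡ 202 × 100 × 222 (mod 347).
Accumulate the product:
202 × 100 = 20200 ≡ 74
74 × 222 = 16428 ≡ 119

119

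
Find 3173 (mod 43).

34

3173 = 73*43 + 34, so 3173 ≡ 34 (mod 43).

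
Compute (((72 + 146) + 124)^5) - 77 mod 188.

72 + 146 = 218 ≡ 30 (mod 188)
30 + 124 = 154
(154)^5 ≡ 40 (mod 188)
40 - 77 = -37 ≡ 151 (mod 188)

151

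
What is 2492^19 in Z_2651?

By square-and-multiply:
2492^1 ≡ 2492 (mod 2651)
2492^2 ≡ 2492^2 = 6210064 ≡ 1422 (mod 2651)
2492^4 ≡ 1422^2 = 2022084 ≡ 2022 (mod 2651)
2492^8 ≡ 2022^2 = 4088484 ≡ 642 (mod 2651)
2492^16 ≡ 642^2 = 412164 ≡ 1259 (mod 2651)
2492^19 = 2492^16 × 2492^2 × 2492^1 ≡ 1259 × 1422 × 2492 (mod 2651).
Accumulate the product:
1259 × 1422 = 1790298 ≡ 873
873 × 2492 = 2175516 ≡ 1696

1696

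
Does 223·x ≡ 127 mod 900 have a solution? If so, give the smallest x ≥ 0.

49

gcd(223, 900) = 1, so a unique solution mod 900 exists.
223⁻¹ ≡ 787 (mod 900).
x ≡ 787·127 ≡ 49 (mod 900).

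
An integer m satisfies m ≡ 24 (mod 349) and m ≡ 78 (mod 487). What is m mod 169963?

59005

349⁻¹ mod 487: 349·427 ≡ 1 (mod 487), so 349⁻¹ ≡ 427.
m = 24 + 349·((78 − 24)·427 mod 487) = 24 + 349·169 = 59005.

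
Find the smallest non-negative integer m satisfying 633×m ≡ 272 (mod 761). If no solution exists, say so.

gcd(633, 761) = 1, so a unique solution mod 761 exists.
633⁻¹ ≡ 434 (mod 761).
m ≡ 434×272 ≡ 93 (mod 761).

93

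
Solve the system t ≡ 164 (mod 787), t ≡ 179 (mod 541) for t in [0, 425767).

787⁻¹ mod 541: 787*11 ≡ 1 (mod 541), so 787⁻¹ ≡ 11.
t = 164 + 787*((179 − 164)*11 mod 541) = 164 + 787*165 = 130019.
Check: 130019 mod 787 = 164, 130019 mod 541 = 179. ✓

130019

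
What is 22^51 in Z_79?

22^1 ≡ 22 (mod 79)
22^2 ≡ 22^2 = 484 ≡ 10 (mod 79)
22^4 ≡ 10^2 = 100 ≡ 21 (mod 79)
22^8 ≡ 21^2 = 441 ≡ 46 (mod 79)
22^16 ≡ 46^2 = 2116 ≡ 62 (mod 79)
22^32 ≡ 62^2 = 3844 ≡ 52 (mod 79)
22^51 = 22^32 × 22^16 × 22^2 × 22^1 ≡ 52 × 62 × 10 × 22 (mod 79).
Accumulate the product:
52 × 62 = 3224 ≡ 64
64 × 10 = 640 ≡ 8
8 × 22 = 176 ≡ 18

18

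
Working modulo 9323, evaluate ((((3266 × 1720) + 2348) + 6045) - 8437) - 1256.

3266 × 1720 = 5617520 ≡ 5074 (mod 9323)
5074 + 2348 = 7422
7422 + 6045 = 13467 ≡ 4144 (mod 9323)
4144 - 8437 = -4293 ≡ 5030 (mod 9323)
5030 - 1256 = 3774

3774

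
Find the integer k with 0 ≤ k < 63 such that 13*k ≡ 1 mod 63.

34

By the extended Euclidean algorithm:
63 = 4·13 + 11
13 = 1·11 + 2
11 = 5·2 + 1
2 = 2·1 + 0
gcd(13, 63) = 1, so the inverse exists.
Back-substitute for 1:
1 = 1·11 − 5·2
  = −5·13 + 6·11
  = 6·63 − 29·13
So 13⁻¹ ≡ −29 ≡ 34 (mod 63).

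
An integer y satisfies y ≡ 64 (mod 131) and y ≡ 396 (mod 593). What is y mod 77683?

66219

131⁻¹ mod 593: 131*507 ≡ 1 (mod 593), so 131⁻¹ ≡ 507.
y = 64 + 131*((396 − 64)*507 mod 593) = 64 + 131*505 = 66219.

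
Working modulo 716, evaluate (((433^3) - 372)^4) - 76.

(433)^3 ≡ 509 (mod 716)
509 - 372 = 137
(137)^4 ≡ 497 (mod 716)
497 - 76 = 421

421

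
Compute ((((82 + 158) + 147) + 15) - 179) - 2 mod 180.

82 + 158 = 240 ≡ 60 (mod 180)
60 + 147 = 207 ≡ 27 (mod 180)
27 + 15 = 42
42 - 179 = -137 ≡ 43 (mod 180)
43 - 2 = 41

41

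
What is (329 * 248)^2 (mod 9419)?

8873

329 * 248 = 81592 ≡ 6240 (mod 9419)
(6240)^2 ≡ 8873 (mod 9419)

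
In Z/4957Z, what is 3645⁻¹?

Run the extended Euclidean algorithm:
4957 = 1*3645 + 1312
3645 = 2*1312 + 1021
1312 = 1*1021 + 291
1021 = 3*291 + 148
291 = 1*148 + 143
148 = 1*143 + 5
143 = 28*5 + 3
5 = 1*3 + 2
3 = 1*2 + 1
2 = 2*1 + 0
gcd(3645, 4957) = 1, so the inverse exists.
Bézout: 1 = 1453*4957 − 1976*3645.
So 3645⁻¹ ≡ −1976 ≡ 2981 (mod 4957).

2981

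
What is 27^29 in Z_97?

12

29 in binary is 11101, i.e. 29 = 16 + 8 + 4 + 1.
27^1 ≡ 27 (mod 97)
27^2 ≡ 27^2 = 729 ≡ 50 (mod 97)
27^4 ≡ 50^2 = 2500 ≡ 75 (mod 97)
27^8 ≡ 75^2 = 5625 ≡ 96 (mod 97)
27^16 ≡ 96^2 = 9216 ≡ 1 (mod 97)
27^29 = 27^16 * 27^8 * 27^4 * 27^1 ≡ 1 * 96 * 75 * 27 (mod 97).
Accumulate the product:
1 * 96 = 96
96 * 75 = 7200 ≡ 22
22 * 27 = 594 ≡ 12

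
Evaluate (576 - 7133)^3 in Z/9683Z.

576 - 7133 = -6557 ≡ 3126 (mod 9683)
(3126)^3 ≡ 1740 (mod 9683)

1740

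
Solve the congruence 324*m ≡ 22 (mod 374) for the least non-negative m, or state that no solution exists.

22

gcd(324, 374) = 2, and 2 | 22, so solutions exist.
Divide through by 2: 162*m ≡ 11 (mod 187).
162⁻¹ ≡ 172 (mod 187).
m ≡ 172*11 ≡ 22 (mod 187).
The smallest non-negative solution is m = 22.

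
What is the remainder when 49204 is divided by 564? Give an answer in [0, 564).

136

49204 = 87*564 + 136, so 49204 ≡ 136 (mod 564).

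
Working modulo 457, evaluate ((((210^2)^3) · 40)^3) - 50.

282

(210)^2 ≡ 228 (mod 457)
(228)^3 ≡ 57 (mod 457)
57 · 40 = 2280 ≡ 452 (mod 457)
(452)^3 ≡ 332 (mod 457)
332 - 50 = 282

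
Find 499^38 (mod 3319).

By square-and-multiply:
499^1 ≡ 499 (mod 3319)
499^2 ≡ 499^2 = 249001 ≡ 76 (mod 3319)
499^4 ≡ 76^2 = 5776 ≡ 2457 (mod 3319)
499^8 ≡ 2457^2 = 6036849 ≡ 2907 (mod 3319)
499^16 ≡ 2907^2 = 8450649 ≡ 475 (mod 3319)
499^32 ≡ 475^2 = 225625 ≡ 3252 (mod 3319)
499^38 = 499^32 * 499^4 * 499^2 ≡ 3252 * 2457 * 76 (mod 3319).
Accumulate the product:
3252 * 2457 = 7990164 ≡ 1331
1331 * 76 = 101156 ≡ 1586

1586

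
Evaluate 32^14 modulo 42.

16

14 in binary is 1110, i.e. 14 = 8 + 4 + 2.
32^1 ≡ 32 (mod 42)
32^2 ≡ 32^2 = 1024 ≡ 16 (mod 42)
32^4 ≡ 16^2 = 256 ≡ 4 (mod 42)
32^8 ≡ 4^2 = 16 (mod 42)
32^14 = 32^8 × 32^4 × 32^2 ≡ 16 × 4 × 16 (mod 42).
Accumulate the product:
16 × 4 = 64 ≡ 22
22 × 16 = 352 ≡ 16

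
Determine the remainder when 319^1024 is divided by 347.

Using repeated squaring:
319^1 ≡ 319 (mod 347)
319^2 ≡ 319^2 = 101761 ≡ 90 (mod 347)
319^4 ≡ 90^2 = 8100 ≡ 119 (mod 347)
319^8 ≡ 119^2 = 14161 ≡ 281 (mod 347)
319^16 ≡ 281^2 = 78961 ≡ 192 (mod 347)
319^32 ≡ 192^2 = 36864 ≡ 82 (mod 347)
319^64 ≡ 82^2 = 6724 ≡ 131 (mod 347)
319^128 ≡ 131^2 = 17161 ≡ 158 (mod 347)
319^256 ≡ 158^2 = 24964 ≡ 327 (mod 347)
319^512 ≡ 327^2 = 106929 ≡ 53 (mod 347)
319^1024 ≡ 53^2 = 2809 ≡ 33 (mod 347)
So 319^1024 ≡ 33 (mod 347).

33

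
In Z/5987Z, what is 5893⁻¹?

5159

Run the extended Euclidean algorithm:
5987 = 1·5893 + 94
5893 = 62·94 + 65
94 = 1·65 + 29
65 = 2·29 + 7
29 = 4·7 + 1
7 = 7·1 + 0
gcd(5893, 5987) = 1, so the inverse exists.
Back-substitute for 1:
1 = 1·29 − 4·7
  = −4·65 + 9·29
  = 9·94 − 13·65
  = −13·5893 + 815·94
  = 815·5987 − 828·5893
So 5893⁻¹ ≡ −828 ≡ 5159 (mod 5987).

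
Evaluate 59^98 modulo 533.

10

98 in binary is 1100010, i.e. 98 = 64 + 32 + 2.
59^1 ≡ 59 (mod 533)
59^2 ≡ 59^2 = 3481 ≡ 283 (mod 533)
59^4 ≡ 283^2 = 80089 ≡ 139 (mod 533)
59^8 ≡ 139^2 = 19321 ≡ 133 (mod 533)
59^16 ≡ 133^2 = 17689 ≡ 100 (mod 533)
59^32 ≡ 100^2 = 10000 ≡ 406 (mod 533)
59^64 ≡ 406^2 = 164836 ≡ 139 (mod 533)
59^98 = 59^64 × 59^32 × 59^2 ≡ 139 × 406 × 283 (mod 533).
Accumulate the product:
139 × 406 = 56434 ≡ 469
469 × 283 = 132727 ≡ 10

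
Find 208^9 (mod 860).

Using repeated squaring:
9 in binary is 1001, i.e. 9 = 8 + 1.
208^1 ≡ 208 (mod 860)
208^2 ≡ 208^2 = 43264 ≡ 264 (mod 860)
208^4 ≡ 264^2 = 69696 ≡ 36 (mod 860)
208^8 ≡ 36^2 = 1296 ≡ 436 (mod 860)
208^9 = 208^8 * 208^1 ≡ 436 * 208 (mod 860).
436 * 208 = 90688 ≡ 388 (mod 860).

388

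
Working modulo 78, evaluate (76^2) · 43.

16

(76)^2 ≡ 4 (mod 78)
4 · 43 = 172 ≡ 16 (mod 78)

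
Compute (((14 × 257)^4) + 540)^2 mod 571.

260

14 × 257 = 3598 ≡ 172 (mod 571)
(172)^4 ≡ 244 (mod 571)
244 + 540 = 784 ≡ 213 (mod 571)
(213)^2 ≡ 260 (mod 571)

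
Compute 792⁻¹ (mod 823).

Run the extended Euclidean algorithm:
823 = 1·792 + 31
792 = 25·31 + 17
31 = 1·17 + 14
17 = 1·14 + 3
14 = 4·3 + 2
3 = 1·2 + 1
2 = 2·1 + 0
gcd(792, 823) = 1, so the inverse exists.
Bézout: 1 = −281·823 + 292·792.
So 792⁻¹ ≡ 292 (mod 823).

292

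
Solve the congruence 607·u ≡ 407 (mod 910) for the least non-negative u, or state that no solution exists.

311

gcd(607, 910) = 1, so a unique solution mod 910 exists.
607⁻¹ ≡ 3 (mod 910).
u ≡ 3·407 ≡ 311 (mod 910).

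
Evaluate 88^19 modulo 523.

Compute successive squares:
19 in binary is 10011, i.e. 19 = 16 + 2 + 1.
88^1 ≡ 88 (mod 523)
88^2 ≡ 88^2 = 7744 ≡ 422 (mod 523)
88^4 ≡ 422^2 = 178084 ≡ 264 (mod 523)
88^8 ≡ 264^2 = 69696 ≡ 137 (mod 523)
88^16 ≡ 137^2 = 18769 ≡ 464 (mod 523)
88^19 = 88^16 · 88^2 · 88^1 ≡ 464 · 422 · 88 (mod 523).
Accumulate the product:
464 · 422 = 195808 ≡ 206
206 · 88 = 18128 ≡ 346

346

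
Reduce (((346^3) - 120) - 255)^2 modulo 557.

351

(346)^3 ≡ 431 (mod 557)
431 - 120 = 311
311 - 255 = 56
(56)^2 ≡ 351 (mod 557)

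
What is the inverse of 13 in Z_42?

13

42 = 3×13 + 3
13 = 4×3 + 1
3 = 3×1 + 0
gcd(13, 42) = 1, so the inverse exists.
Back-substitute for 1:
1 = 1×13 − 4×3
  = −4×42 + 13×13
So 13⁻¹ ≡ 13 (mod 42).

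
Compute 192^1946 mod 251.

49

1946 in binary is 11110011010, i.e. 1946 = 1024 + 512 + 256 + 128 + 16 + 8 + 2.
192^1 ≡ 192 (mod 251)
192^2 ≡ 192^2 = 36864 ≡ 218 (mod 251)
192^4 ≡ 218^2 = 47524 ≡ 85 (mod 251)
192^8 ≡ 85^2 = 7225 ≡ 197 (mod 251)
192^16 ≡ 197^2 = 38809 ≡ 155 (mod 251)
192^32 ≡ 155^2 = 24025 ≡ 180 (mod 251)
192^64 ≡ 180^2 = 32400 ≡ 21 (mod 251)
192^128 ≡ 21^2 = 441 ≡ 190 (mod 251)
192^256 ≡ 190^2 = 36100 ≡ 207 (mod 251)
192^512 ≡ 207^2 = 42849 ≡ 179 (mod 251)
192^1024 ≡ 179^2 = 32041 ≡ 164 (mod 251)
192^1946 = 192^1024 × 192^512 × 192^256 × 192^128 × 192^16 × 192^8 × 192^2 ≡ 164 × 179 × 207 × 190 × 155 × 197 × 218 (mod 251).
Accumulate the product:
164 × 179 = 29356 ≡ 240
240 × 207 = 49680 ≡ 233
233 × 190 = 44270 ≡ 94
94 × 155 = 14570 ≡ 12
12 × 197 = 2364 ≡ 105
105 × 218 = 22890 ≡ 49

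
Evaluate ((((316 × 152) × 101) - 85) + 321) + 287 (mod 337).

316 × 152 = 48032 ≡ 178 (mod 337)
178 × 101 = 17978 ≡ 117 (mod 337)
117 - 85 = 32
32 + 321 = 353 ≡ 16 (mod 337)
16 + 287 = 303

303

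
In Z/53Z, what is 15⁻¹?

Apply the Euclidean algorithm and back-substitute:
53 = 3*15 + 8
15 = 1*8 + 7
8 = 1*7 + 1
7 = 7*1 + 0
gcd(15, 53) = 1, so the inverse exists.
Bézout: 1 = 2*53 − 7*15.
So 15⁻¹ ≡ −7 ≡ 46 (mod 53).

46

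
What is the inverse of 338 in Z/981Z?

By the extended Euclidean algorithm:
981 = 2×338 + 305
338 = 1×305 + 33
305 = 9×33 + 8
33 = 4×8 + 1
8 = 8×1 + 0
gcd(338, 981) = 1, so the inverse exists.
Bézout: 1 = −41×981 + 119×338.
So 338⁻¹ ≡ 119 (mod 981).

119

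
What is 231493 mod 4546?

231493 = 50·4546 + 4193, so 231493 ≡ 4193 (mod 4546).

4193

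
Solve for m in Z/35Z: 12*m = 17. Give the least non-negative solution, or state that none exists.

gcd(12, 35) = 1, so a unique solution mod 35 exists.
12⁻¹ ≡ 3 (mod 35).
m ≡ 3*17 ≡ 16 (mod 35).

16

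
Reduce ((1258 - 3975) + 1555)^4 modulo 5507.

1258 - 3975 = -2717 ≡ 2790 (mod 5507)
2790 + 1555 = 4345
(4345)^4 ≡ 1497 (mod 5507)

1497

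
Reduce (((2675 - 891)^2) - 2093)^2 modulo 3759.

2374

2675 - 891 = 1784
(1784)^2 ≡ 2542 (mod 3759)
2542 - 2093 = 449
(449)^2 ≡ 2374 (mod 3759)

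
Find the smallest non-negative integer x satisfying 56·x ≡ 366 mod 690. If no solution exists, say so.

216

gcd(56, 690) = 2, and 2 | 366, so solutions exist.
Divide through by 2: 28·x = 183 (mod 345).
28⁻¹ ≡ 37 (mod 345).
x ≡ 37·183 ≡ 216 (mod 345).
The smallest non-negative solution is x = 216.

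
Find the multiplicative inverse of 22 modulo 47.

47 = 2×22 + 3
22 = 7×3 + 1
3 = 3×1 + 0
gcd(22, 47) = 1, so the inverse exists.
Back-substitute for 1:
1 = 1×22 − 7×3
  = −7×47 + 15×22
So 22⁻¹ ≡ 15 (mod 47).

15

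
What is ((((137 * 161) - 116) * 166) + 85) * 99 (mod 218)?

203

137 * 161 = 22057 ≡ 39 (mod 218)
39 - 116 = -77 ≡ 141 (mod 218)
141 * 166 = 23406 ≡ 80 (mod 218)
80 + 85 = 165
165 * 99 = 16335 ≡ 203 (mod 218)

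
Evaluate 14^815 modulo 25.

By square-and-multiply:
815 in binary is 1100101111, i.e. 815 = 512 + 256 + 32 + 8 + 4 + 2 + 1.
14^1 ≡ 14 (mod 25)
14^2 ≡ 14^2 = 196 ≡ 21 (mod 25)
14^4 ≡ 21^2 = 441 ≡ 16 (mod 25)
14^8 ≡ 16^2 = 256 ≡ 6 (mod 25)
14^16 ≡ 6^2 = 36 ≡ 11 (mod 25)
14^32 ≡ 11^2 = 121 ≡ 21 (mod 25)
14^64 ≡ 21^2 = 441 ≡ 16 (mod 25)
14^128 ≡ 16^2 = 256 ≡ 6 (mod 25)
14^256 ≡ 6^2 = 36 ≡ 11 (mod 25)
14^512 ≡ 11^2 = 121 ≡ 21 (mod 25)
14^815 = 14^512 × 14^256 × 14^32 × 14^8 × 14^4 × 14^2 × 14^1 ≡ 21 × 11 × 21 × 6 × 16 × 21 × 14 (mod 25).
Accumulate the product:
21 × 11 = 231 ≡ 6
6 × 21 = 126 ≡ 1
1 × 6 = 6
6 × 16 = 96 ≡ 21
21 × 21 = 441 ≡ 16
16 × 14 = 224 ≡ 24

24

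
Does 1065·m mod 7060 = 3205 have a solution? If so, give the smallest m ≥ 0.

gcd(1065, 7060) = 5, and 5 | 3205, so solutions exist.
Divide through by 5: 213·m ≡ 641 mod 1412.
213⁻¹ ≡ 1001 (mod 1412).
m ≡ 1001·641 ≡ 593 (mod 1412).
The smallest non-negative solution is m = 593.

593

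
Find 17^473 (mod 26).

23

Using repeated squaring:
473 in binary is 111011001, i.e. 473 = 256 + 128 + 64 + 16 + 8 + 1.
17^1 ≡ 17 (mod 26)
17^2 ≡ 17^2 = 289 ≡ 3 (mod 26)
17^4 ≡ 3^2 = 9 (mod 26)
17^8 ≡ 9^2 = 81 ≡ 3 (mod 26)
17^16 ≡ 3^2 = 9 (mod 26)
17^32 ≡ 9^2 = 81 ≡ 3 (mod 26)
17^64 ≡ 3^2 = 9 (mod 26)
17^128 ≡ 9^2 = 81 ≡ 3 (mod 26)
17^256 ≡ 3^2 = 9 (mod 26)
17^473 = 17^256 × 17^128 × 17^64 × 17^16 × 17^8 × 17^1 ≡ 9 × 3 × 9 × 9 × 3 × 17 (mod 26).
Accumulate the product:
9 × 3 = 27 ≡ 1
1 × 9 = 9
9 × 9 = 81 ≡ 3
3 × 3 = 9
9 × 17 = 153 ≡ 23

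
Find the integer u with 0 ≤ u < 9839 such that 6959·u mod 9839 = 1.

5736

Apply the Euclidean algorithm and back-substitute:
9839 = 1·6959 + 2880
6959 = 2·2880 + 1199
2880 = 2·1199 + 482
1199 = 2·482 + 235
482 = 2·235 + 12
235 = 19·12 + 7
12 = 1·7 + 5
7 = 1·5 + 2
5 = 2·2 + 1
2 = 2·1 + 0
gcd(6959, 9839) = 1, so the inverse exists.
Back-substitute for 1:
1 = 1·5 − 2·2
  = −2·7 + 3·5
  = 3·12 − 5·7
  = −5·235 + 98·12
  = 98·482 − 201·235
  = −201·1199 + 500·482
  = 500·2880 − 1201·1199
  = −1201·6959 + 2902·2880
  = 2902·9839 − 4103·6959
So 6959⁻¹ ≡ −4103 ≡ 5736 (mod 9839).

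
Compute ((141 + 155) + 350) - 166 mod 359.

141 + 155 = 296
296 + 350 = 646 ≡ 287 (mod 359)
287 - 166 = 121

121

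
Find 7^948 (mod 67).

14

By square-and-multiply:
948 in binary is 1110110100, i.e. 948 = 512 + 256 + 128 + 32 + 16 + 4.
7^1 ≡ 7 (mod 67)
7^2 ≡ 7^2 = 49 (mod 67)
7^4 ≡ 49^2 = 2401 ≡ 56 (mod 67)
7^8 ≡ 56^2 = 3136 ≡ 54 (mod 67)
7^16 ≡ 54^2 = 2916 ≡ 35 (mod 67)
7^32 ≡ 35^2 = 1225 ≡ 19 (mod 67)
7^64 ≡ 19^2 = 361 ≡ 26 (mod 67)
7^128 ≡ 26^2 = 676 ≡ 6 (mod 67)
7^256 ≡ 6^2 = 36 (mod 67)
7^512 ≡ 36^2 = 1296 ≡ 23 (mod 67)
7^948 = 7^512 · 7^256 · 7^128 · 7^32 · 7^16 · 7^4 ≡ 23 · 36 · 6 · 19 · 35 · 56 (mod 67).
Accumulate the product:
23 · 36 = 828 ≡ 24
24 · 6 = 144 ≡ 10
10 · 19 = 190 ≡ 56
56 · 35 = 1960 ≡ 17
17 · 56 = 952 ≡ 14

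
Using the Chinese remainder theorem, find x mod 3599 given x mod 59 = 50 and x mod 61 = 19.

59⁻¹ mod 61: 59·30 ≡ 1 (mod 61), so 59⁻¹ ≡ 30.
x = 50 + 59·((19 − 50)·30 mod 61) = 50 + 59·46 = 2764.
Check: 2764 mod 59 = 50, 2764 mod 61 = 19. ✓

2764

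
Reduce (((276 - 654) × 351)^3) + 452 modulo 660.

276 - 654 = -378 ≡ 282 (mod 660)
282 × 351 = 98982 ≡ 642 (mod 660)
(642)^3 ≡ 108 (mod 660)
108 + 452 = 560

560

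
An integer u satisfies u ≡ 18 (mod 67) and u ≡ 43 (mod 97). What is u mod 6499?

5378

67⁻¹ mod 97: 67×42 ≡ 1 (mod 97), so 67⁻¹ ≡ 42.
u = 18 + 67×((43 − 18)×42 mod 97) = 18 + 67×80 = 5378.
Check: 5378 mod 67 = 18, 5378 mod 97 = 43. ✓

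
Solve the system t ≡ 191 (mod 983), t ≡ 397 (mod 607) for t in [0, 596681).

492674

983⁻¹ mod 607: 983×247 ≡ 1 (mod 607), so 983⁻¹ ≡ 247.
t = 191 + 983×((397 − 191)×247 mod 607) = 191 + 983×501 = 492674.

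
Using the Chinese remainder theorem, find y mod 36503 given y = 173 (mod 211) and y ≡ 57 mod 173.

18741

211⁻¹ mod 173: 211*41 ≡ 1 (mod 173), so 211⁻¹ ≡ 41.
y = 173 + 211*((57 − 173)*41 mod 173) = 173 + 211*88 = 18741.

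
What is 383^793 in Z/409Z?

By square-and-multiply:
793 in binary is 1100011001, i.e. 793 = 512 + 256 + 16 + 8 + 1.
383^1 ≡ 383 (mod 409)
383^2 ≡ 383^2 = 146689 ≡ 267 (mod 409)
383^4 ≡ 267^2 = 71289 ≡ 123 (mod 409)
383^8 ≡ 123^2 = 15129 ≡ 405 (mod 409)
383^16 ≡ 405^2 = 164025 ≡ 16 (mod 409)
383^32 ≡ 16^2 = 256 (mod 409)
383^64 ≡ 256^2 = 65536 ≡ 96 (mod 409)
383^128 ≡ 96^2 = 9216 ≡ 218 (mod 409)
383^256 ≡ 218^2 = 47524 ≡ 80 (mod 409)
383^512 ≡ 80^2 = 6400 ≡ 265 (mod 409)
383^793 = 383^512 · 383^256 · 383^16 · 383^8 · 383^1 ≡ 265 · 80 · 16 · 405 · 383 (mod 409).
Accumulate the product:
265 · 80 = 21200 ≡ 341
341 · 16 = 5456 ≡ 139
139 · 405 = 56295 ≡ 262
262 · 383 = 100346 ≡ 141

141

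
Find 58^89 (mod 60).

By square-and-multiply:
89 in binary is 1011001, i.e. 89 = 64 + 16 + 8 + 1.
58^1 ≡ 58 (mod 60)
58^2 ≡ 58^2 = 3364 ≡ 4 (mod 60)
58^4 ≡ 4^2 = 16 (mod 60)
58^8 ≡ 16^2 = 256 ≡ 16 (mod 60)
58^16 ≡ 16^2 = 256 ≡ 16 (mod 60)
58^32 ≡ 16^2 = 256 ≡ 16 (mod 60)
58^64 ≡ 16^2 = 256 ≡ 16 (mod 60)
58^89 = 58^64 * 58^16 * 58^8 * 58^1 ≡ 16 * 16 * 16 * 58 (mod 60).
Accumulate the product:
16 * 16 = 256 ≡ 16
16 * 16 = 256 ≡ 16
16 * 58 = 928 ≡ 28

28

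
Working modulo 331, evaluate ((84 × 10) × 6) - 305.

101

84 × 10 = 840 ≡ 178 (mod 331)
178 × 6 = 1068 ≡ 75 (mod 331)
75 - 305 = -230 ≡ 101 (mod 331)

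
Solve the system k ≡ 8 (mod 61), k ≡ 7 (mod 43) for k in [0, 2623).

1899

61⁻¹ mod 43: 61*12 ≡ 1 (mod 43), so 61⁻¹ ≡ 12.
k = 8 + 61*((7 − 8)*12 mod 43) = 8 + 61*31 = 1899.
Check: 1899 mod 61 = 8, 1899 mod 43 = 7. ✓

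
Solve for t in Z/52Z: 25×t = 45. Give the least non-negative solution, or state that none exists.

33

gcd(25, 52) = 1, so a unique solution mod 52 exists.
25⁻¹ ≡ 25 (mod 52).
t ≡ 25×45 ≡ 33 (mod 52).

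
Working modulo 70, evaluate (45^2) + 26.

21

(45)^2 ≡ 65 (mod 70)
65 + 26 = 91 ≡ 21 (mod 70)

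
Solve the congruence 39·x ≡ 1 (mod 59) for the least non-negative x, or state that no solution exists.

56

gcd(39, 59) = 1, so a unique solution mod 59 exists.
39⁻¹ ≡ 56 (mod 59).
x ≡ 56·1 ≡ 56 (mod 59).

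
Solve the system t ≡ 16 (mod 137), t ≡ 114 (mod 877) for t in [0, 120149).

50980

137⁻¹ mod 877: 137×845 ≡ 1 (mod 877), so 137⁻¹ ≡ 845.
t = 16 + 137×((114 − 16)×845 mod 877) = 16 + 137×372 = 50980.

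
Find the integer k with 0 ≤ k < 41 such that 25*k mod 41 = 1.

23

41 = 1*25 + 16
25 = 1*16 + 9
16 = 1*9 + 7
9 = 1*7 + 2
7 = 3*2 + 1
2 = 2*1 + 0
gcd(25, 41) = 1, so the inverse exists.
Back-substitute for 1:
1 = 1*7 − 3*2
  = −3*9 + 4*7
  = 4*16 − 7*9
  = −7*25 + 11*16
  = 11*41 − 18*25
So 25⁻¹ ≡ −18 ≡ 23 (mod 41).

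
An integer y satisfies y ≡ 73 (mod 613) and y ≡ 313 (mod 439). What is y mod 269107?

613⁻¹ mod 439: 613×164 ≡ 1 (mod 439), so 613⁻¹ ≡ 164.
y = 73 + 613×((313 − 73)×164 mod 439) = 73 + 613×289 = 177230.
Check: 177230 mod 613 = 73, 177230 mod 439 = 313. ✓

177230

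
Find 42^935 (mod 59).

14

Compute successive squares:
935 in binary is 1110100111, i.e. 935 = 512 + 256 + 128 + 32 + 4 + 2 + 1.
42^1 ≡ 42 (mod 59)
42^2 ≡ 42^2 = 1764 ≡ 53 (mod 59)
42^4 ≡ 53^2 = 2809 ≡ 36 (mod 59)
42^8 ≡ 36^2 = 1296 ≡ 57 (mod 59)
42^16 ≡ 57^2 = 3249 ≡ 4 (mod 59)
42^32 ≡ 4^2 = 16 (mod 59)
42^64 ≡ 16^2 = 256 ≡ 20 (mod 59)
42^128 ≡ 20^2 = 400 ≡ 46 (mod 59)
42^256 ≡ 46^2 = 2116 ≡ 51 (mod 59)
42^512 ≡ 51^2 = 2601 ≡ 5 (mod 59)
42^935 = 42^512 · 42^256 · 42^128 · 42^32 · 42^4 · 42^2 · 42^1 ≡ 5 · 51 · 46 · 16 · 36 · 53 · 42 (mod 59).
Accumulate the product:
5 · 51 = 255 ≡ 19
19 · 46 = 874 ≡ 48
48 · 16 = 768 ≡ 1
1 · 36 = 36
36 · 53 = 1908 ≡ 20
20 · 42 = 840 ≡ 14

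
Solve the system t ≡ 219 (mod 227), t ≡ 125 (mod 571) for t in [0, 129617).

108044

227⁻¹ mod 571: 227×244 ≡ 1 (mod 571), so 227⁻¹ ≡ 244.
t = 219 + 227×((125 − 219)×244 mod 571) = 219 + 227×475 = 108044.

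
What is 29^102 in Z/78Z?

Using repeated squaring:
102 in binary is 1100110, i.e. 102 = 64 + 32 + 4 + 2.
29^1 ≡ 29 (mod 78)
29^2 ≡ 29^2 = 841 ≡ 61 (mod 78)
29^4 ≡ 61^2 = 3721 ≡ 55 (mod 78)
29^8 ≡ 55^2 = 3025 ≡ 61 (mod 78)
29^16 ≡ 61^2 = 3721 ≡ 55 (mod 78)
29^32 ≡ 55^2 = 3025 ≡ 61 (mod 78)
29^64 ≡ 61^2 = 3721 ≡ 55 (mod 78)
29^102 = 29^64 * 29^32 * 29^4 * 29^2 ≡ 55 * 61 * 55 * 61 (mod 78).
Accumulate the product:
55 * 61 = 3355 ≡ 1
1 * 55 = 55
55 * 61 = 3355 ≡ 1

1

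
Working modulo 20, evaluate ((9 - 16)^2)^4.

1

9 - 16 = -7 ≡ 13 (mod 20)
(13)^2 ≡ 9 (mod 20)
(9)^4 ≡ 1 (mod 20)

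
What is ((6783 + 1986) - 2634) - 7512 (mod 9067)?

6783 + 1986 = 8769
8769 - 2634 = 6135
6135 - 7512 = -1377 ≡ 7690 (mod 9067)

7690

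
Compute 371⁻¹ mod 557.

Run the extended Euclidean algorithm:
557 = 1*371 + 186
371 = 1*186 + 185
186 = 1*185 + 1
185 = 185*1 + 0
gcd(371, 557) = 1, so the inverse exists.
Bézout: 1 = 2*557 − 3*371.
So 371⁻¹ ≡ −3 ≡ 554 (mod 557).

554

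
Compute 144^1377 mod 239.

Compute successive squares:
1377 in binary is 10101100001, i.e. 1377 = 1024 + 256 + 64 + 32 + 1.
144^1 ≡ 144 (mod 239)
144^2 ≡ 144^2 = 20736 ≡ 182 (mod 239)
144^4 ≡ 182^2 = 33124 ≡ 142 (mod 239)
144^8 ≡ 142^2 = 20164 ≡ 88 (mod 239)
144^16 ≡ 88^2 = 7744 ≡ 96 (mod 239)
144^32 ≡ 96^2 = 9216 ≡ 134 (mod 239)
144^64 ≡ 134^2 = 17956 ≡ 31 (mod 239)
144^128 ≡ 31^2 = 961 ≡ 5 (mod 239)
144^256 ≡ 5^2 = 25 (mod 239)
144^512 ≡ 25^2 = 625 ≡ 147 (mod 239)
144^1024 ≡ 147^2 = 21609 ≡ 99 (mod 239)
144^1377 = 144^1024 × 144^256 × 144^64 × 144^32 × 144^1 ≡ 99 × 25 × 31 × 134 × 144 (mod 239).
Accumulate the product:
99 × 25 = 2475 ≡ 85
85 × 31 = 2635 ≡ 6
6 × 134 = 804 ≡ 87
87 × 144 = 12528 ≡ 100

100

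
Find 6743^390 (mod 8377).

4882

6743^1 ≡ 6743 (mod 8377)
6743^2 ≡ 6743^2 = 45468049 ≡ 6070 (mod 8377)
6743^4 ≡ 6070^2 = 36844900 ≡ 2854 (mod 8377)
6743^8 ≡ 2854^2 = 8145316 ≡ 2872 (mod 8377)
6743^16 ≡ 2872^2 = 8248384 ≡ 5416 (mod 8377)
6743^32 ≡ 5416^2 = 29333056 ≡ 5179 (mod 8377)
6743^64 ≡ 5179^2 = 26822041 ≡ 7264 (mod 8377)
6743^128 ≡ 7264^2 = 52765696 ≡ 7350 (mod 8377)
6743^256 ≡ 7350^2 = 54022500 ≡ 7604 (mod 8377)
6743^390 = 6743^256 * 6743^128 * 6743^4 * 6743^2 ≡ 7604 * 7350 * 2854 * 6070 (mod 8377).
Accumulate the product:
7604 * 7350 = 55889400 ≡ 6433
6433 * 2854 = 18359782 ≡ 5775
5775 * 6070 = 35054250 ≡ 4882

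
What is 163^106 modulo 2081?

Using repeated squaring:
106 in binary is 1101010, i.e. 106 = 64 + 32 + 8 + 2.
163^1 ≡ 163 (mod 2081)
163^2 ≡ 163^2 = 26569 ≡ 1597 (mod 2081)
163^4 ≡ 1597^2 = 2550409 ≡ 1184 (mod 2081)
163^8 ≡ 1184^2 = 1401856 ≡ 1343 (mod 2081)
163^16 ≡ 1343^2 = 1803649 ≡ 1503 (mod 2081)
163^32 ≡ 1503^2 = 2259009 ≡ 1124 (mod 2081)
163^64 ≡ 1124^2 = 1263376 ≡ 209 (mod 2081)
163^106 = 163^64 × 163^32 × 163^8 × 163^2 ≡ 209 × 1124 × 1343 × 1597 (mod 2081).
Accumulate the product:
209 × 1124 = 234916 ≡ 1844
1844 × 1343 = 2476492 ≡ 102
102 × 1597 = 162894 ≡ 576

576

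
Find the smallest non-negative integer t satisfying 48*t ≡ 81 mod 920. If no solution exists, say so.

no solution

gcd(48, 920) = 8, and 8 does not divide 81.
So the congruence has no solution.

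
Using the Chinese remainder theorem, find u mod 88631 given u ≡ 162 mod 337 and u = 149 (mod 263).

337⁻¹ mod 263: 337·32 ≡ 1 (mod 263), so 337⁻¹ ≡ 32.
u = 162 + 337·((149 − 162)·32 mod 263) = 162 + 337·110 = 37232.

37232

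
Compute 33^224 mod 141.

75

By square-and-multiply:
224 in binary is 11100000, i.e. 224 = 128 + 64 + 32.
33^1 ≡ 33 (mod 141)
33^2 ≡ 33^2 = 1089 ≡ 102 (mod 141)
33^4 ≡ 102^2 = 10404 ≡ 111 (mod 141)
33^8 ≡ 111^2 = 12321 ≡ 54 (mod 141)
33^16 ≡ 54^2 = 2916 ≡ 96 (mod 141)
33^32 ≡ 96^2 = 9216 ≡ 51 (mod 141)
33^64 ≡ 51^2 = 2601 ≡ 63 (mod 141)
33^128 ≡ 63^2 = 3969 ≡ 21 (mod 141)
33^224 = 33^128 · 33^64 · 33^32 ≡ 21 · 63 · 51 (mod 141).
Accumulate the product:
21 · 63 = 1323 ≡ 54
54 · 51 = 2754 ≡ 75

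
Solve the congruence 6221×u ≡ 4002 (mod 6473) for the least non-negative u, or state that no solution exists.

gcd(6221, 6473) = 1, so a unique solution mod 6473 exists.
6221⁻¹ ≡ 4752 (mod 6473).
u ≡ 4752×4002 ≡ 6303 (mod 6473).

6303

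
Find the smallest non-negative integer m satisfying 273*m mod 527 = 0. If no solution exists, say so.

gcd(273, 527) = 1, so a unique solution mod 527 exists.
273⁻¹ ≡ 222 (mod 527).
m ≡ 222*0 ≡ 0 (mod 527).

0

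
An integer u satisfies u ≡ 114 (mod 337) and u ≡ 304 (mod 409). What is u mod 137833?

337⁻¹ mod 409: 337×142 ≡ 1 (mod 409), so 337⁻¹ ≡ 142.
u = 114 + 337×((304 − 114)×142 mod 409) = 114 + 337×395 = 133229.

133229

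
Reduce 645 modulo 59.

645 = 10×59 + 55, so 645 ≡ 55 (mod 59).

55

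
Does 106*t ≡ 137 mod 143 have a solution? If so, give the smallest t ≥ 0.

62

gcd(106, 143) = 1, so a unique solution mod 143 exists.
106⁻¹ ≡ 85 (mod 143).
t ≡ 85*137 ≡ 62 (mod 143).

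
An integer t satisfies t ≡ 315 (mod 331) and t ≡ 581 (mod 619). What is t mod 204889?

180710

331⁻¹ mod 619: 331·144 ≡ 1 (mod 619), so 331⁻¹ ≡ 144.
t = 315 + 331·((581 − 315)·144 mod 619) = 315 + 331·545 = 180710.
Check: 180710 mod 331 = 315, 180710 mod 619 = 581. ✓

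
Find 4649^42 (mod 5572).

By square-and-multiply:
4649^1 ≡ 4649 (mod 5572)
4649^2 ≡ 4649^2 = 21613201 ≡ 4985 (mod 5572)
4649^4 ≡ 4985^2 = 24850225 ≡ 4677 (mod 5572)
4649^8 ≡ 4677^2 = 21874329 ≡ 4229 (mod 5572)
4649^16 ≡ 4229^2 = 17884441 ≡ 3893 (mod 5572)
4649^32 ≡ 3893^2 = 15155449 ≡ 5181 (mod 5572)
4649^42 = 4649^32 × 4649^8 × 4649^2 ≡ 5181 × 4229 × 4985 (mod 5572).
Accumulate the product:
5181 × 4229 = 21910449 ≡ 1345
1345 × 4985 = 6704825 ≡ 1709

1709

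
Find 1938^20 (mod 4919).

1307

Using repeated squaring:
1938^1 ≡ 1938 (mod 4919)
1938^2 ≡ 1938^2 = 3755844 ≡ 2647 (mod 4919)
1938^4 ≡ 2647^2 = 7006609 ≡ 1953 (mod 4919)
1938^8 ≡ 1953^2 = 3814209 ≡ 1984 (mod 4919)
1938^16 ≡ 1984^2 = 3936256 ≡ 1056 (mod 4919)
1938^20 = 1938^16 · 1938^4 ≡ 1056 · 1953 (mod 4919).
1056 · 1953 = 2062368 ≡ 1307 (mod 4919).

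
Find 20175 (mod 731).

438

20175 = 27*731 + 438, so 20175 ≡ 438 (mod 731).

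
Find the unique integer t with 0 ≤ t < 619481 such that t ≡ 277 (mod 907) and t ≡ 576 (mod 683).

907⁻¹ mod 683: 907*186 ≡ 1 (mod 683), so 907⁻¹ ≡ 186.
t = 277 + 907*((576 − 277)*186 mod 683) = 277 + 907*291 = 264214.
Check: 264214 mod 907 = 277, 264214 mod 683 = 576. ✓

264214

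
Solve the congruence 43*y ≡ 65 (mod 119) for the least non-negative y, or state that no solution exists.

gcd(43, 119) = 1, so a unique solution mod 119 exists.
43⁻¹ ≡ 36 (mod 119).
y ≡ 36*65 ≡ 79 (mod 119).

79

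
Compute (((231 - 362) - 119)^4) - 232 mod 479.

231 - 362 = -131 ≡ 348 (mod 479)
348 - 119 = 229
(229)^4 ≡ 210 (mod 479)
210 - 232 = -22 ≡ 457 (mod 479)

457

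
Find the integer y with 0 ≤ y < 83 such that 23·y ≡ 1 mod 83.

65

By the extended Euclidean algorithm:
83 = 3·23 + 14
23 = 1·14 + 9
14 = 1·9 + 5
9 = 1·5 + 4
5 = 1·4 + 1
4 = 4·1 + 0
gcd(23, 83) = 1, so the inverse exists.
Bézout: 1 = 5·83 − 18·23.
So 23⁻¹ ≡ −18 ≡ 65 (mod 83).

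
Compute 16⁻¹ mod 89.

89 = 5·16 + 9
16 = 1·9 + 7
9 = 1·7 + 2
7 = 3·2 + 1
2 = 2·1 + 0
gcd(16, 89) = 1, so the inverse exists.
Bézout: 1 = −7·89 + 39·16.
So 16⁻¹ ≡ 39 (mod 89).

39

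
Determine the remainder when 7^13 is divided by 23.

13 in binary is 1101, i.e. 13 = 8 + 4 + 1.
7^1 ≡ 7 (mod 23)
7^2 ≡ 7^2 = 49 ≡ 3 (mod 23)
7^4 ≡ 3^2 = 9 (mod 23)
7^8 ≡ 9^2 = 81 ≡ 12 (mod 23)
7^13 = 7^8 × 7^4 × 7^1 ≡ 12 × 9 × 7 (mod 23).
Accumulate the product:
12 × 9 = 108 ≡ 16
16 × 7 = 112 ≡ 20

20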